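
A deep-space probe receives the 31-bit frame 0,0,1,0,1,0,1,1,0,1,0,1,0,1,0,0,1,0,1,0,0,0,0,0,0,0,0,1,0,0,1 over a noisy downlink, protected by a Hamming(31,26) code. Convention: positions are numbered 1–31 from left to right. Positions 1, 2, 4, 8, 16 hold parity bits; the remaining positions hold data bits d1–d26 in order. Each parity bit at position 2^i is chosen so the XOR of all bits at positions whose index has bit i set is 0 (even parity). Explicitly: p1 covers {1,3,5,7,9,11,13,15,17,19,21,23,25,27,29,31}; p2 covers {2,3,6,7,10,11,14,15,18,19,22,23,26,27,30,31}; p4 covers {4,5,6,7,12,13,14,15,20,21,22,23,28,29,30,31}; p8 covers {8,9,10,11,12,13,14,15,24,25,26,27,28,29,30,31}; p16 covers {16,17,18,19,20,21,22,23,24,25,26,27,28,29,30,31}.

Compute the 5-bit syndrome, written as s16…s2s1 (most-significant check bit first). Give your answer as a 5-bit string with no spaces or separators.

00000

s1 (pos 1,3,5,7,9,11,13,15,17,19,21,23,25,27,29,31): 0⊕1⊕1⊕1⊕0⊕0⊕0⊕0⊕1⊕1⊕0⊕0⊕0⊕0⊕0⊕1 = 0
s2 (pos 2,3,6,7,10,11,14,15,18,19,22,23,26,27,30,31): 0⊕1⊕0⊕1⊕1⊕0⊕1⊕0⊕0⊕1⊕0⊕0⊕0⊕0⊕0⊕1 = 0
s4 (pos 4,5,6,7,12,13,14,15,20,21,22,23,28,29,30,31): 0⊕1⊕0⊕1⊕1⊕0⊕1⊕0⊕0⊕0⊕0⊕0⊕1⊕0⊕0⊕1 = 0
s8 (pos 8,9,10,11,12,13,14,15,24,25,26,27,28,29,30,31): 1⊕0⊕1⊕0⊕1⊕0⊕1⊕0⊕0⊕0⊕0⊕0⊕1⊕0⊕0⊕1 = 0
s16 (pos 16,17,18,19,20,21,22,23,24,25,26,27,28,29,30,31): 0⊕1⊕0⊕1⊕0⊕0⊕0⊕0⊕0⊕0⊕0⊕0⊕1⊕0⊕0⊕1 = 0
Syndrome s16…s1 = 00000 → no error.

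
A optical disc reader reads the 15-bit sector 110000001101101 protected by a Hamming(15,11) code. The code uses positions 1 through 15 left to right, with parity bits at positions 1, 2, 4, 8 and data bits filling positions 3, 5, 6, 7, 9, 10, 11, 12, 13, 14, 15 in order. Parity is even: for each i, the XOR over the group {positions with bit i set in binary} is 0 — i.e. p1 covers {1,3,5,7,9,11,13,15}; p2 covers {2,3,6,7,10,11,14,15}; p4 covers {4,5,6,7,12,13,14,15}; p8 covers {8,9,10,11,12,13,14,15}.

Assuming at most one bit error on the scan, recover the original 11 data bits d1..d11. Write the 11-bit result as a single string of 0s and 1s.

s1 (pos 1,3,5,7,9,11,13,15): 1⊕0⊕0⊕0⊕1⊕0⊕1⊕1 = 0
s2 (pos 2,3,6,7,10,11,14,15): 1⊕0⊕0⊕0⊕1⊕0⊕0⊕1 = 1
s4 (pos 4,5,6,7,12,13,14,15): 0⊕0⊕0⊕0⊕1⊕1⊕0⊕1 = 1
s8 (pos 8,9,10,11,12,13,14,15): 0⊕1⊕1⊕0⊕1⊕1⊕0⊕1 = 1
Syndrome s8…s1 = 1110 → error at position 14.
Flip position 14: 110000001101101 → 110000001101111
Read data bits from positions 3,5,6,7,9,10,11,12,13,14,15: 00001101111

00001101111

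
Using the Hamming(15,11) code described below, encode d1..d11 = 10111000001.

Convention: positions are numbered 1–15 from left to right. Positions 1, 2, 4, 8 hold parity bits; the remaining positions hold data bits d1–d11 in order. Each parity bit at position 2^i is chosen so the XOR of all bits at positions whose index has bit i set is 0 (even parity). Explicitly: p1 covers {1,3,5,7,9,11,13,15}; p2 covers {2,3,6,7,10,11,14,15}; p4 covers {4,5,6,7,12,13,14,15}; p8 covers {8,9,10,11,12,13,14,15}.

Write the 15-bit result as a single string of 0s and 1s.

Place data at non-parity positions: p1 p2 1 p4 0 1 1 p8 1 0 0 0 0 0 1
p1 (pos 1,3,5,7,9,11,13,15): XOR of data positions = 1⊕0⊕1⊕1⊕0⊕0⊕1 = 0
p2 (pos 2,3,6,7,10,11,14,15): XOR of data positions = 1⊕1⊕1⊕0⊕0⊕0⊕1 = 0
p4 (pos 4,5,6,7,12,13,14,15): XOR of data positions = 0⊕1⊕1⊕0⊕0⊕0⊕1 = 1
p8 (pos 8,9,10,11,12,13,14,15): XOR of data positions = 1⊕0⊕0⊕0⊕0⊕0⊕1 = 0
Codeword: 001101101000001

001101101000001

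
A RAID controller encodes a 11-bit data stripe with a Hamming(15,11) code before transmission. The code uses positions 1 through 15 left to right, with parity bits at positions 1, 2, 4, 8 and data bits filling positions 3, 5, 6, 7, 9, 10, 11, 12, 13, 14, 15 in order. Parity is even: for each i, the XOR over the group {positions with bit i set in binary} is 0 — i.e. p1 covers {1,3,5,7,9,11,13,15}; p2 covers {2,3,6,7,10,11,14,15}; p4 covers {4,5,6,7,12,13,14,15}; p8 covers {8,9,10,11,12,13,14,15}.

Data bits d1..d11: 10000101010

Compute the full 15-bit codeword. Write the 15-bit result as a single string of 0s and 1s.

Place data at non-parity positions: p1 p2 1 p4 0 0 0 p8 0 1 0 1 0 1 0
p1 (pos 1,3,5,7,9,11,13,15): XOR of data positions = 1⊕0⊕0⊕0⊕0⊕0⊕0 = 1
p2 (pos 2,3,6,7,10,11,14,15): XOR of data positions = 1⊕0⊕0⊕1⊕0⊕1⊕0 = 1
p4 (pos 4,5,6,7,12,13,14,15): XOR of data positions = 0⊕0⊕0⊕1⊕0⊕1⊕0 = 0
p8 (pos 8,9,10,11,12,13,14,15): XOR of data positions = 0⊕1⊕0⊕1⊕0⊕1⊕0 = 1
Codeword: 111000010101010

111000010101010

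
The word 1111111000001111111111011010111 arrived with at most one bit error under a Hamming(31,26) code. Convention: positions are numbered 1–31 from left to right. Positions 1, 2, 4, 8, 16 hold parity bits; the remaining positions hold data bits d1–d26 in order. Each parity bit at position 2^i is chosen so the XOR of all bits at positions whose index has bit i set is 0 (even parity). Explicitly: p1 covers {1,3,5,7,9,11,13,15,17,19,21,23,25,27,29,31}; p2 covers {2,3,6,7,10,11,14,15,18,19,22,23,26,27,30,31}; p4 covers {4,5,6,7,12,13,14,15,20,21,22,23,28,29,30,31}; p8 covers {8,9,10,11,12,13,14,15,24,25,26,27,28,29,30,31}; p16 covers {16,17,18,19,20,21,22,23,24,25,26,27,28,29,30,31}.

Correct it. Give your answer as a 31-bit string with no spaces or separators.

s1 (pos 1,3,5,7,9,11,13,15,17,19,21,23,25,27,29,31): 1⊕1⊕1⊕1⊕0⊕0⊕1⊕1⊕1⊕1⊕1⊕0⊕1⊕1⊕1⊕1 = 1
s2 (pos 2,3,6,7,10,11,14,15,18,19,22,23,26,27,30,31): 1⊕1⊕1⊕1⊕0⊕0⊕1⊕1⊕1⊕1⊕1⊕0⊕0⊕1⊕1⊕1 = 0
s4 (pos 4,5,6,7,12,13,14,15,20,21,22,23,28,29,30,31): 1⊕1⊕1⊕1⊕0⊕1⊕1⊕1⊕1⊕1⊕1⊕0⊕0⊕1⊕1⊕1 = 1
s8 (pos 8,9,10,11,12,13,14,15,24,25,26,27,28,29,30,31): 0⊕0⊕0⊕0⊕0⊕1⊕1⊕1⊕1⊕1⊕0⊕1⊕0⊕1⊕1⊕1 = 1
s16 (pos 16,17,18,19,20,21,22,23,24,25,26,27,28,29,30,31): 1⊕1⊕1⊕1⊕1⊕1⊕1⊕0⊕1⊕1⊕0⊕1⊕0⊕1⊕1⊕1 = 1
Syndrome s16…s1 = 11101 → error at position 29.
Flip position 29: 1111111000001111111111011010111 → 1111111000001111111111011010011

1111111000001111111111011010011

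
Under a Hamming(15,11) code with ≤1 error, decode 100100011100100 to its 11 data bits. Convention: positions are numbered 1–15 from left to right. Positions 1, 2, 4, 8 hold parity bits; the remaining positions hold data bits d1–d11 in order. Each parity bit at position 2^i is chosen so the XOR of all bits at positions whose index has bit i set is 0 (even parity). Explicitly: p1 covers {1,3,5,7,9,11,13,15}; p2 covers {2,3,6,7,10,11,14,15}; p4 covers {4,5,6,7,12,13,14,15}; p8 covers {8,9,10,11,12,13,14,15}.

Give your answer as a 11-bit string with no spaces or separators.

10001100100

s1 (pos 1,3,5,7,9,11,13,15): 1⊕0⊕0⊕0⊕1⊕0⊕1⊕0 = 1
s2 (pos 2,3,6,7,10,11,14,15): 0⊕0⊕0⊕0⊕1⊕0⊕0⊕0 = 1
s4 (pos 4,5,6,7,12,13,14,15): 1⊕0⊕0⊕0⊕0⊕1⊕0⊕0 = 0
s8 (pos 8,9,10,11,12,13,14,15): 1⊕1⊕1⊕0⊕0⊕1⊕0⊕0 = 0
Syndrome s8…s1 = 0011 → error at position 3.
Flip position 3: 100100011100100 → 101100011100100
Read data bits from positions 3,5,6,7,9,10,11,12,13,14,15: 10001100100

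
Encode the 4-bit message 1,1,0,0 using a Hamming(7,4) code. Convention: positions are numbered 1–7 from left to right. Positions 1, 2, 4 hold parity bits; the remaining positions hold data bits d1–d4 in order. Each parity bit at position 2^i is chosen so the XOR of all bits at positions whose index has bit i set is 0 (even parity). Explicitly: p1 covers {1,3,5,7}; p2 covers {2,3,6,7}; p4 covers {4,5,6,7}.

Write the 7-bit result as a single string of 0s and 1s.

Place data at non-parity positions: p1 p2 1 p4 1 0 0
p1 (pos 1,3,5,7): XOR of data positions = 1⊕1⊕0 = 0
p2 (pos 2,3,6,7): XOR of data positions = 1⊕0⊕0 = 1
p4 (pos 4,5,6,7): XOR of data positions = 1⊕0⊕0 = 1
Codeword: 0111100

0111100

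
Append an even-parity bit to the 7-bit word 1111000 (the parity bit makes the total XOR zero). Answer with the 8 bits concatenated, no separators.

XOR of the 7 data bits: 1⊕1⊕1⊕1⊕0⊕0⊕0 = 0
Parity bit = 0 (so all 8 bits XOR to 0).

11110000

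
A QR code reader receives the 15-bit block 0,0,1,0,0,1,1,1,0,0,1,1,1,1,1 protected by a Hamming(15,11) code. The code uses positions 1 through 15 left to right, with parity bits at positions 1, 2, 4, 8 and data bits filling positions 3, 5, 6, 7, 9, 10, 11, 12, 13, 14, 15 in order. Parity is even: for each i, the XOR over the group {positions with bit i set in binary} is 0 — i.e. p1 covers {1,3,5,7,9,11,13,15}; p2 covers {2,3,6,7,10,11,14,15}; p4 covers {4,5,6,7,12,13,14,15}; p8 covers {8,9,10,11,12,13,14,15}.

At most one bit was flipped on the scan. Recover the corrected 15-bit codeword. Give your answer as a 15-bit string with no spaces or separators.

s1 (pos 1,3,5,7,9,11,13,15): 0⊕1⊕0⊕1⊕0⊕1⊕1⊕1 = 1
s2 (pos 2,3,6,7,10,11,14,15): 0⊕1⊕1⊕1⊕0⊕1⊕1⊕1 = 0
s4 (pos 4,5,6,7,12,13,14,15): 0⊕0⊕1⊕1⊕1⊕1⊕1⊕1 = 0
s8 (pos 8,9,10,11,12,13,14,15): 1⊕0⊕0⊕1⊕1⊕1⊕1⊕1 = 0
Syndrome s8…s1 = 0001 → error at position 1.
Flip position 1: 001001110011111 → 101001110011111

101001110011111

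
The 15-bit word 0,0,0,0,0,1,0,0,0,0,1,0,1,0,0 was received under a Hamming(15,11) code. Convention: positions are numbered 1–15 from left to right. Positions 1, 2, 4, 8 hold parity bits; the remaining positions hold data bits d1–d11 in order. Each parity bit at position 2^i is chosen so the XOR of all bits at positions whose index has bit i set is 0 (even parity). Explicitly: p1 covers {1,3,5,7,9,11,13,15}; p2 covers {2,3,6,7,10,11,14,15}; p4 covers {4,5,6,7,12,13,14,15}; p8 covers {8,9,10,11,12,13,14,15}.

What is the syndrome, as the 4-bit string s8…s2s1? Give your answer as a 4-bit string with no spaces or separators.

0000

s1 (pos 1,3,5,7,9,11,13,15): 0⊕0⊕0⊕0⊕0⊕1⊕1⊕0 = 0
s2 (pos 2,3,6,7,10,11,14,15): 0⊕0⊕1⊕0⊕0⊕1⊕0⊕0 = 0
s4 (pos 4,5,6,7,12,13,14,15): 0⊕0⊕1⊕0⊕0⊕1⊕0⊕0 = 0
s8 (pos 8,9,10,11,12,13,14,15): 0⊕0⊕0⊕1⊕0⊕1⊕0⊕0 = 0
Syndrome s8…s1 = 0000 → no error.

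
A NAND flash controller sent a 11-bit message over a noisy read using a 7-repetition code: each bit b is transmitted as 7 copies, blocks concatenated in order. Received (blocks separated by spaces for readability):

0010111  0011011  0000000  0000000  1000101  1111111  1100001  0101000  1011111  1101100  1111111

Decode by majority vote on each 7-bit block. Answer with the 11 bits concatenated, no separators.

Block 1 (0010111): 4 ones → 1
Block 2 (0011011): 4 ones → 1
Block 3 (0000000): 0 ones → 0
Block 4 (0000000): 0 ones → 0
Block 5 (1000101): 3 ones → 0
Block 6 (1111111): 7 ones → 1
Block 7 (1100001): 3 ones → 0
Block 8 (0101000): 2 ones → 0
Block 9 (1011111): 6 ones → 1
Block 10 (1101100): 4 ones → 1
Block 11 (1111111): 7 ones → 1

11000100111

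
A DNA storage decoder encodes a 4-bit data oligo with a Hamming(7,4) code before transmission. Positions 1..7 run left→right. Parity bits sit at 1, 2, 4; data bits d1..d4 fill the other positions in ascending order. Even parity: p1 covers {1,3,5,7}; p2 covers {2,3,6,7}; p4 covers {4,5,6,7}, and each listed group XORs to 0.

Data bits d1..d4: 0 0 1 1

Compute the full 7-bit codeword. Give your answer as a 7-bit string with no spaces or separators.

1000011

Place data at non-parity positions: p1 p2 0 p4 0 1 1
p1 (pos 1,3,5,7): XOR of data positions = 0⊕0⊕1 = 1
p2 (pos 2,3,6,7): XOR of data positions = 0⊕1⊕1 = 0
p4 (pos 4,5,6,7): XOR of data positions = 0⊕1⊕1 = 0
Codeword: 1000011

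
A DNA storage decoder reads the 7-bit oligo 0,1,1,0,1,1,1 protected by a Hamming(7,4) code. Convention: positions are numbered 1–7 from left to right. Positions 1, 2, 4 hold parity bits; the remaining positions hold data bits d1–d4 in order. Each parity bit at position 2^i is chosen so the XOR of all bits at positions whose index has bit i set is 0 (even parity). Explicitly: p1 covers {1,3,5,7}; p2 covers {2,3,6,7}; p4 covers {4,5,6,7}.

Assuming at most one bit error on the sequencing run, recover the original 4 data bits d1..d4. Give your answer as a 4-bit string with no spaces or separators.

1011

s1 (pos 1,3,5,7): 0⊕1⊕1⊕1 = 1
s2 (pos 2,3,6,7): 1⊕1⊕1⊕1 = 0
s4 (pos 4,5,6,7): 0⊕1⊕1⊕1 = 1
Syndrome s4…s1 = 101 → error at position 5.
Flip position 5: 0110111 → 0110011
Read data bits from positions 3,5,6,7: 1011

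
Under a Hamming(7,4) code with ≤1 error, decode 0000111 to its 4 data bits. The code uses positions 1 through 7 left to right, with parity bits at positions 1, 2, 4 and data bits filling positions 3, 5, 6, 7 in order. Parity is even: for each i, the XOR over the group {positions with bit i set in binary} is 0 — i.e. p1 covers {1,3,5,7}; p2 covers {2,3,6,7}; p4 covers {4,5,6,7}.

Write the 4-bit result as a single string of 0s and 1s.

s1 (pos 1,3,5,7): 0⊕0⊕1⊕1 = 0
s2 (pos 2,3,6,7): 0⊕0⊕1⊕1 = 0
s4 (pos 4,5,6,7): 0⊕1⊕1⊕1 = 1
Syndrome s4…s1 = 100 → error at position 4.
Flip position 4: 0000111 → 0001111
Read data bits from positions 3,5,6,7: 0111

0111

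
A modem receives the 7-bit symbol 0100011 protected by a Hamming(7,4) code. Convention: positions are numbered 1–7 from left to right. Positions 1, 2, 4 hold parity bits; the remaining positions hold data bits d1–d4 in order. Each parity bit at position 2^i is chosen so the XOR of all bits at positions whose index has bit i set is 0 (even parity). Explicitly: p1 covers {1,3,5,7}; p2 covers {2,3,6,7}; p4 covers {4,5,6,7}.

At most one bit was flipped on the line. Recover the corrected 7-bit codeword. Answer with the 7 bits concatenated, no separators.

s1 (pos 1,3,5,7): 0⊕0⊕0⊕1 = 1
s2 (pos 2,3,6,7): 1⊕0⊕1⊕1 = 1
s4 (pos 4,5,6,7): 0⊕0⊕1⊕1 = 0
Syndrome s4…s1 = 011 → error at position 3.
Flip position 3: 0100011 → 0110011

0110011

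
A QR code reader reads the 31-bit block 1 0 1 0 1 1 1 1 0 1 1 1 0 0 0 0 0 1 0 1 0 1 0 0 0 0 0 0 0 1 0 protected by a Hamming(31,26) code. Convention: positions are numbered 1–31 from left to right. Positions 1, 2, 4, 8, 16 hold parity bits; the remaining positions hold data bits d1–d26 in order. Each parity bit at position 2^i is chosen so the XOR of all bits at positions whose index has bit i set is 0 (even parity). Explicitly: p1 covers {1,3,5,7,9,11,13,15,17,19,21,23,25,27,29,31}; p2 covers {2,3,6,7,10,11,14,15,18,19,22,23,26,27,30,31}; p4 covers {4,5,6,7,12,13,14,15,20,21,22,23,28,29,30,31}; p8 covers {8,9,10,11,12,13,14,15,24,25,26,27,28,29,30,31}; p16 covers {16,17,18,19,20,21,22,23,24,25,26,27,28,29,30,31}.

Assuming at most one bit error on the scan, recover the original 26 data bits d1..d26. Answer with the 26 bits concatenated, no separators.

s1 (pos 1,3,5,7,9,11,13,15,17,19,21,23,25,27,29,31): 1⊕1⊕1⊕1⊕0⊕1⊕0⊕0⊕0⊕0⊕0⊕0⊕0⊕0⊕0⊕0 = 1
s2 (pos 2,3,6,7,10,11,14,15,18,19,22,23,26,27,30,31): 0⊕1⊕1⊕1⊕1⊕1⊕0⊕0⊕1⊕0⊕1⊕0⊕0⊕0⊕1⊕0 = 0
s4 (pos 4,5,6,7,12,13,14,15,20,21,22,23,28,29,30,31): 0⊕1⊕1⊕1⊕1⊕0⊕0⊕0⊕1⊕0⊕1⊕0⊕0⊕0⊕1⊕0 = 1
s8 (pos 8,9,10,11,12,13,14,15,24,25,26,27,28,29,30,31): 1⊕0⊕1⊕1⊕1⊕0⊕0⊕0⊕0⊕0⊕0⊕0⊕0⊕0⊕1⊕0 = 1
s16 (pos 16,17,18,19,20,21,22,23,24,25,26,27,28,29,30,31): 0⊕0⊕1⊕0⊕1⊕0⊕1⊕0⊕0⊕0⊕0⊕0⊕0⊕0⊕1⊕0 = 0
Syndrome s16…s1 = 01101 → error at position 13.
Flip position 13: 1010111101110000010101000000010 → 1010111101111000010101000000010
Read data bits from positions 3,5,6,7,9,10,11,12,13,14,15,17,18,19,20,21,22,23,24,25,26,27,28,29,30,31: 11110111100010101000000010

11110111100010101000000010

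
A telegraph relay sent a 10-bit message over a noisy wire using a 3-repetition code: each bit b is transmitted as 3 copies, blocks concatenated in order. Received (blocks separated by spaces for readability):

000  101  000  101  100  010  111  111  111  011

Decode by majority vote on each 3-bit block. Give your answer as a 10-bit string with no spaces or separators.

0101001111

Block 1 (000): 0 ones → 0
Block 2 (101): 2 ones → 1
Block 3 (000): 0 ones → 0
Block 4 (101): 2 ones → 1
Block 5 (100): 1 one → 0
Block 6 (010): 1 one → 0
Block 7 (111): 3 ones → 1
Block 8 (111): 3 ones → 1
Block 9 (111): 3 ones → 1
Block 10 (011): 2 ones → 1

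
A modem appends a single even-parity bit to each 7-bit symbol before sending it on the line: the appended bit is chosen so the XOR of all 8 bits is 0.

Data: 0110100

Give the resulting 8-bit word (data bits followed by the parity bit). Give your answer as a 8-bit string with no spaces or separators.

01101001

XOR of the 7 data bits: 0⊕1⊕1⊕0⊕1⊕0⊕0 = 1
Parity bit = 1 (so all 8 bits XOR to 0).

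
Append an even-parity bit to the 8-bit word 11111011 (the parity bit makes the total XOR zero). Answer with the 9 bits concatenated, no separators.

XOR of the 8 data bits: 1⊕1⊕1⊕1⊕1⊕0⊕1⊕1 = 1
Parity bit = 1 (so all 9 bits XOR to 0).

111110111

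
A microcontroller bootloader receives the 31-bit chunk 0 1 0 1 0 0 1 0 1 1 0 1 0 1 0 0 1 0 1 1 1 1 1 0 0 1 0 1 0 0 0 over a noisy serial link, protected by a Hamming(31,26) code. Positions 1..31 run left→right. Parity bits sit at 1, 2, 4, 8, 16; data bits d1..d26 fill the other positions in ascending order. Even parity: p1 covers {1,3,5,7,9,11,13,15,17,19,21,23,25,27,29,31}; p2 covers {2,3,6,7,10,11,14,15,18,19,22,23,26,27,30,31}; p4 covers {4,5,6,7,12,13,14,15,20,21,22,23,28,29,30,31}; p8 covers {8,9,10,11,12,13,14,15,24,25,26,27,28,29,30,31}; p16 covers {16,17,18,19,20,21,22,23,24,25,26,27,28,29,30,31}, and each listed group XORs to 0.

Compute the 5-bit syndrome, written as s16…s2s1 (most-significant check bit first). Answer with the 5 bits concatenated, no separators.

00100

s1 (pos 1,3,5,7,9,11,13,15,17,19,21,23,25,27,29,31): 0⊕0⊕0⊕1⊕1⊕0⊕0⊕0⊕1⊕1⊕1⊕1⊕0⊕0⊕0⊕0 = 0
s2 (pos 2,3,6,7,10,11,14,15,18,19,22,23,26,27,30,31): 1⊕0⊕0⊕1⊕1⊕0⊕1⊕0⊕0⊕1⊕1⊕1⊕1⊕0⊕0⊕0 = 0
s4 (pos 4,5,6,7,12,13,14,15,20,21,22,23,28,29,30,31): 1⊕0⊕0⊕1⊕1⊕0⊕1⊕0⊕1⊕1⊕1⊕1⊕1⊕0⊕0⊕0 = 1
s8 (pos 8,9,10,11,12,13,14,15,24,25,26,27,28,29,30,31): 0⊕1⊕1⊕0⊕1⊕0⊕1⊕0⊕0⊕0⊕1⊕0⊕1⊕0⊕0⊕0 = 0
s16 (pos 16,17,18,19,20,21,22,23,24,25,26,27,28,29,30,31): 0⊕1⊕0⊕1⊕1⊕1⊕1⊕1⊕0⊕0⊕1⊕0⊕1⊕0⊕0⊕0 = 0
Syndrome s16…s1 = 00100 → error at position 4.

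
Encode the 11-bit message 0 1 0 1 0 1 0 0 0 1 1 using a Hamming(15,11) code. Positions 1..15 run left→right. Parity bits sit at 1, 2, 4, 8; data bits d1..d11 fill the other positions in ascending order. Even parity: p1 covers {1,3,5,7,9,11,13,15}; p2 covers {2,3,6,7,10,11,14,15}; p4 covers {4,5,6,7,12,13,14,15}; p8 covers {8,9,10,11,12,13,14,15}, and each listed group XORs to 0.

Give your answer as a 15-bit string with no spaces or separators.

100010110100011

Place data at non-parity positions: p1 p2 0 p4 1 0 1 p8 0 1 0 0 0 1 1
p1 (pos 1,3,5,7,9,11,13,15): XOR of data positions = 0⊕1⊕1⊕0⊕0⊕0⊕1 = 1
p2 (pos 2,3,6,7,10,11,14,15): XOR of data positions = 0⊕0⊕1⊕1⊕0⊕1⊕1 = 0
p4 (pos 4,5,6,7,12,13,14,15): XOR of data positions = 1⊕0⊕1⊕0⊕0⊕1⊕1 = 0
p8 (pos 8,9,10,11,12,13,14,15): XOR of data positions = 0⊕1⊕0⊕0⊕0⊕1⊕1 = 1
Codeword: 100010110100011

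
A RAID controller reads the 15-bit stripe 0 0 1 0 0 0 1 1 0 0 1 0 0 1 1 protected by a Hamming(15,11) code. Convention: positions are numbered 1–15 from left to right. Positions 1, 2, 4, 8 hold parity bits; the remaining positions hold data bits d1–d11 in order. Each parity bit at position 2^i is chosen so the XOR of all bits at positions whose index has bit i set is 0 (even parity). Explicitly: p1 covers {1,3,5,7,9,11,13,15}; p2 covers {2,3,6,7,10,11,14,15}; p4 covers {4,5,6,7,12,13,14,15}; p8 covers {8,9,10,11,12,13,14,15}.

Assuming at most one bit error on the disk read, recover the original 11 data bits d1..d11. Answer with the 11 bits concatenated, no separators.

s1 (pos 1,3,5,7,9,11,13,15): 0⊕1⊕0⊕1⊕0⊕1⊕0⊕1 = 0
s2 (pos 2,3,6,7,10,11,14,15): 0⊕1⊕0⊕1⊕0⊕1⊕1⊕1 = 1
s4 (pos 4,5,6,7,12,13,14,15): 0⊕0⊕0⊕1⊕0⊕0⊕1⊕1 = 1
s8 (pos 8,9,10,11,12,13,14,15): 1⊕0⊕0⊕1⊕0⊕0⊕1⊕1 = 0
Syndrome s8…s1 = 0110 → error at position 6.
Flip position 6: 001000110010011 → 001001110010011
Read data bits from positions 3,5,6,7,9,10,11,12,13,14,15: 10110010011

10110010011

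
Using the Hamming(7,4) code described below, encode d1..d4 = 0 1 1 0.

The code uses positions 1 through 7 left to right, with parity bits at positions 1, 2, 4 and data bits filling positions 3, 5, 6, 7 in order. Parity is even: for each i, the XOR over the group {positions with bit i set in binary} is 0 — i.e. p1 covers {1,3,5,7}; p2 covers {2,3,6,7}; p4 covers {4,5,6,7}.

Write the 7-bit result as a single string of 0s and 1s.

Place data at non-parity positions: p1 p2 0 p4 1 1 0
p1 (pos 1,3,5,7): XOR of data positions = 0⊕1⊕0 = 1
p2 (pos 2,3,6,7): XOR of data positions = 0⊕1⊕0 = 1
p4 (pos 4,5,6,7): XOR of data positions = 1⊕1⊕0 = 0
Codeword: 1100110

1100110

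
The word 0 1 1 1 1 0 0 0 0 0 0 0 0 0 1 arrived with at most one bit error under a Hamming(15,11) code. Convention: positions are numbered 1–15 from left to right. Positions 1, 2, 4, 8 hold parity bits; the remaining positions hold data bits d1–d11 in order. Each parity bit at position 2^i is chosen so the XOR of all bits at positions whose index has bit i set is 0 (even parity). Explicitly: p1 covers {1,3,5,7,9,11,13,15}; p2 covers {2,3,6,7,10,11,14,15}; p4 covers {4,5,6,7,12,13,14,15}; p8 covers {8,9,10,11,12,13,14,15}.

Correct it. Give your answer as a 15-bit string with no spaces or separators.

s1 (pos 1,3,5,7,9,11,13,15): 0⊕1⊕1⊕0⊕0⊕0⊕0⊕1 = 1
s2 (pos 2,3,6,7,10,11,14,15): 1⊕1⊕0⊕0⊕0⊕0⊕0⊕1 = 1
s4 (pos 4,5,6,7,12,13,14,15): 1⊕1⊕0⊕0⊕0⊕0⊕0⊕1 = 1
s8 (pos 8,9,10,11,12,13,14,15): 0⊕0⊕0⊕0⊕0⊕0⊕0⊕1 = 1
Syndrome s8…s1 = 1111 → error at position 15.
Flip position 15: 011110000000001 → 011110000000000

011110000000000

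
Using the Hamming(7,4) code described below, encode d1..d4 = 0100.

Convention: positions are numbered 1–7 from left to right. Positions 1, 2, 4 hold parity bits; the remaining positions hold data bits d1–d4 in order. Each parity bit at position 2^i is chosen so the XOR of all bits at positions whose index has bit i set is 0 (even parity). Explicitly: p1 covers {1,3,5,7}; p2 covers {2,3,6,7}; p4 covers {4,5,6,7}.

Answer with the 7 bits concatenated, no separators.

Place data at non-parity positions: p1 p2 0 p4 1 0 0
p1 (pos 1,3,5,7): XOR of data positions = 0⊕1⊕0 = 1
p2 (pos 2,3,6,7): XOR of data positions = 0⊕0⊕0 = 0
p4 (pos 4,5,6,7): XOR of data positions = 1⊕0⊕0 = 1
Codeword: 1001100

1001100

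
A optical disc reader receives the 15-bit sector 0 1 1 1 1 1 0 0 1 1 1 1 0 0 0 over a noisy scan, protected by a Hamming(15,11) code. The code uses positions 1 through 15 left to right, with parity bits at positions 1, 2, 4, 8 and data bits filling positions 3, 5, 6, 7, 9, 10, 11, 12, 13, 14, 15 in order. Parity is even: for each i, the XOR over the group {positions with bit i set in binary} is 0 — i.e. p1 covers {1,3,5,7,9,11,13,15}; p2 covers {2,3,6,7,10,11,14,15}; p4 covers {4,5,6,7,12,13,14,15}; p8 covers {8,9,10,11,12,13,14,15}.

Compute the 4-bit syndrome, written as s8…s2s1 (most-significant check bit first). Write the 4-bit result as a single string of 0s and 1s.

s1 (pos 1,3,5,7,9,11,13,15): 0⊕1⊕1⊕0⊕1⊕1⊕0⊕0 = 0
s2 (pos 2,3,6,7,10,11,14,15): 1⊕1⊕1⊕0⊕1⊕1⊕0⊕0 = 1
s4 (pos 4,5,6,7,12,13,14,15): 1⊕1⊕1⊕0⊕1⊕0⊕0⊕0 = 0
s8 (pos 8,9,10,11,12,13,14,15): 0⊕1⊕1⊕1⊕1⊕0⊕0⊕0 = 0
Syndrome s8…s1 = 0010 → error at position 2.

0010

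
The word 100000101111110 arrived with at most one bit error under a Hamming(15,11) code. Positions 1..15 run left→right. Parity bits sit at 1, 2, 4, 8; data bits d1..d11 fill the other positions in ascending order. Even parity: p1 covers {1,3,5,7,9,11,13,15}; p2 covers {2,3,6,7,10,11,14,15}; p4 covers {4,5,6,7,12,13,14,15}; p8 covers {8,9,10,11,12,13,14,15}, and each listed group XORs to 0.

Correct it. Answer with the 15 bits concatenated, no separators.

000000101111110

s1 (pos 1,3,5,7,9,11,13,15): 1⊕0⊕0⊕1⊕1⊕1⊕1⊕0 = 1
s2 (pos 2,3,6,7,10,11,14,15): 0⊕0⊕0⊕1⊕1⊕1⊕1⊕0 = 0
s4 (pos 4,5,6,7,12,13,14,15): 0⊕0⊕0⊕1⊕1⊕1⊕1⊕0 = 0
s8 (pos 8,9,10,11,12,13,14,15): 0⊕1⊕1⊕1⊕1⊕1⊕1⊕0 = 0
Syndrome s8…s1 = 0001 → error at position 1.
Flip position 1: 100000101111110 → 000000101111110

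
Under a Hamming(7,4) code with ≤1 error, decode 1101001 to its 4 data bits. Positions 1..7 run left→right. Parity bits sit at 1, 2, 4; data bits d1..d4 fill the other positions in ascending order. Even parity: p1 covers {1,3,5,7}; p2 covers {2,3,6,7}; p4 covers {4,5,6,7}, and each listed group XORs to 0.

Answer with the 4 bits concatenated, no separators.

s1 (pos 1,3,5,7): 1⊕0⊕0⊕1 = 0
s2 (pos 2,3,6,7): 1⊕0⊕0⊕1 = 0
s4 (pos 4,5,6,7): 1⊕0⊕0⊕1 = 0
Syndrome s4…s1 = 000 → no error.
Read data bits from positions 3,5,6,7: 0001

0001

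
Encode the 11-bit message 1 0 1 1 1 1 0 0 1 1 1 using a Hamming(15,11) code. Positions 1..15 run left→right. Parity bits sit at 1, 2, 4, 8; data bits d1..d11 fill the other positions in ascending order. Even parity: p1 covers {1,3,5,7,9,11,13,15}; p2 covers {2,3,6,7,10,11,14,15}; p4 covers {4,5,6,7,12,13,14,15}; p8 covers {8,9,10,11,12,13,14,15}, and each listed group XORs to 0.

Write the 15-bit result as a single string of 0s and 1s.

Place data at non-parity positions: p1 p2 1 p4 0 1 1 p8 1 1 0 0 1 1 1
p1 (pos 1,3,5,7,9,11,13,15): XOR of data positions = 1⊕0⊕1⊕1⊕0⊕1⊕1 = 1
p2 (pos 2,3,6,7,10,11,14,15): XOR of data positions = 1⊕1⊕1⊕1⊕0⊕1⊕1 = 0
p4 (pos 4,5,6,7,12,13,14,15): XOR of data positions = 0⊕1⊕1⊕0⊕1⊕1⊕1 = 1
p8 (pos 8,9,10,11,12,13,14,15): XOR of data positions = 1⊕1⊕0⊕0⊕1⊕1⊕1 = 1
Codeword: 101101111100111

101101111100111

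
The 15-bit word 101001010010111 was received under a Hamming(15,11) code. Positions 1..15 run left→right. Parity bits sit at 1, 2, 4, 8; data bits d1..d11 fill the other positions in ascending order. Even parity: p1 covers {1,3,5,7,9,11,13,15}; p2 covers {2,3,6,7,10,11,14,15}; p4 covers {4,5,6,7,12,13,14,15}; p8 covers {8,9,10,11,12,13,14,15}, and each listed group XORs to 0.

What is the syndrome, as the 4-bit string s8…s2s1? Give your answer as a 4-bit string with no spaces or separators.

s1 (pos 1,3,5,7,9,11,13,15): 1⊕1⊕0⊕0⊕0⊕1⊕1⊕1 = 1
s2 (pos 2,3,6,7,10,11,14,15): 0⊕1⊕1⊕0⊕0⊕1⊕1⊕1 = 1
s4 (pos 4,5,6,7,12,13,14,15): 0⊕0⊕1⊕0⊕0⊕1⊕1⊕1 = 0
s8 (pos 8,9,10,11,12,13,14,15): 1⊕0⊕0⊕1⊕0⊕1⊕1⊕1 = 1
Syndrome s8…s1 = 1011 → error at position 11.

1011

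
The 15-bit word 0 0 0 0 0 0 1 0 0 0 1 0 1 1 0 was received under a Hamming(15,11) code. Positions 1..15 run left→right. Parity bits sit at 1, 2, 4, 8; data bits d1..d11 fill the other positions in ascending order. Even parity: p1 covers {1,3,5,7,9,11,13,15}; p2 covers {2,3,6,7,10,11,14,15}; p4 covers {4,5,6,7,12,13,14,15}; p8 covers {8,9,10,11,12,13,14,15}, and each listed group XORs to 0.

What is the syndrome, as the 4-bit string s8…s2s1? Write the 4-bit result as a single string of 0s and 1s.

1111

s1 (pos 1,3,5,7,9,11,13,15): 0⊕0⊕0⊕1⊕0⊕1⊕1⊕0 = 1
s2 (pos 2,3,6,7,10,11,14,15): 0⊕0⊕0⊕1⊕0⊕1⊕1⊕0 = 1
s4 (pos 4,5,6,7,12,13,14,15): 0⊕0⊕0⊕1⊕0⊕1⊕1⊕0 = 1
s8 (pos 8,9,10,11,12,13,14,15): 0⊕0⊕0⊕1⊕0⊕1⊕1⊕0 = 1
Syndrome s8…s1 = 1111 → error at position 15.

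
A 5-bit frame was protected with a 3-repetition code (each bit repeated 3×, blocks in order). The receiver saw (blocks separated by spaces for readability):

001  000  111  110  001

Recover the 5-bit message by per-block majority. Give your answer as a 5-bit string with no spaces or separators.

00110

Block 1 (001): 1 one → 0
Block 2 (000): 0 ones → 0
Block 3 (111): 3 ones → 1
Block 4 (110): 2 ones → 1
Block 5 (001): 1 one → 0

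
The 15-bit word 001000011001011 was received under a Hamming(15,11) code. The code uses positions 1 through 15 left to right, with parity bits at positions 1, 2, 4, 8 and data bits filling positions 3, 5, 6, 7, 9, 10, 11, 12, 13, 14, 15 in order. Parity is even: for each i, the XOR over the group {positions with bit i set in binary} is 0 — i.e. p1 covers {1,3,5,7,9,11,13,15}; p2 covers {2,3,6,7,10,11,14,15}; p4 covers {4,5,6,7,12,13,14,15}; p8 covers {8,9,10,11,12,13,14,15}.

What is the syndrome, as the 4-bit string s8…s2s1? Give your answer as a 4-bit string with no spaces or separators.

1111

s1 (pos 1,3,5,7,9,11,13,15): 0⊕1⊕0⊕0⊕1⊕0⊕0⊕1 = 1
s2 (pos 2,3,6,7,10,11,14,15): 0⊕1⊕0⊕0⊕0⊕0⊕1⊕1 = 1
s4 (pos 4,5,6,7,12,13,14,15): 0⊕0⊕0⊕0⊕1⊕0⊕1⊕1 = 1
s8 (pos 8,9,10,11,12,13,14,15): 1⊕1⊕0⊕0⊕1⊕0⊕1⊕1 = 1
Syndrome s8…s1 = 1111 → error at position 15.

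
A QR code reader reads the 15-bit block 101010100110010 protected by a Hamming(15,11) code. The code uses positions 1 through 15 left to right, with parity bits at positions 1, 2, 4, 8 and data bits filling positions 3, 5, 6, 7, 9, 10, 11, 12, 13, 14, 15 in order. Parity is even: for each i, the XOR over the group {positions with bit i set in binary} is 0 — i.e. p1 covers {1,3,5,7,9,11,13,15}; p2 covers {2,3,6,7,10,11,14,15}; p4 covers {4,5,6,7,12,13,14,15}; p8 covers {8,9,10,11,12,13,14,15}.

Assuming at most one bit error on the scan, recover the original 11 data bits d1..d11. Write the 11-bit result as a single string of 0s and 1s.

s1 (pos 1,3,5,7,9,11,13,15): 1⊕1⊕1⊕1⊕0⊕1⊕0⊕0 = 1
s2 (pos 2,3,6,7,10,11,14,15): 0⊕1⊕0⊕1⊕1⊕1⊕1⊕0 = 1
s4 (pos 4,5,6,7,12,13,14,15): 0⊕1⊕0⊕1⊕0⊕0⊕1⊕0 = 1
s8 (pos 8,9,10,11,12,13,14,15): 0⊕0⊕1⊕1⊕0⊕0⊕1⊕0 = 1
Syndrome s8…s1 = 1111 → error at position 15.
Flip position 15: 101010100110010 → 101010100110011
Read data bits from positions 3,5,6,7,9,10,11,12,13,14,15: 11010110011

11010110011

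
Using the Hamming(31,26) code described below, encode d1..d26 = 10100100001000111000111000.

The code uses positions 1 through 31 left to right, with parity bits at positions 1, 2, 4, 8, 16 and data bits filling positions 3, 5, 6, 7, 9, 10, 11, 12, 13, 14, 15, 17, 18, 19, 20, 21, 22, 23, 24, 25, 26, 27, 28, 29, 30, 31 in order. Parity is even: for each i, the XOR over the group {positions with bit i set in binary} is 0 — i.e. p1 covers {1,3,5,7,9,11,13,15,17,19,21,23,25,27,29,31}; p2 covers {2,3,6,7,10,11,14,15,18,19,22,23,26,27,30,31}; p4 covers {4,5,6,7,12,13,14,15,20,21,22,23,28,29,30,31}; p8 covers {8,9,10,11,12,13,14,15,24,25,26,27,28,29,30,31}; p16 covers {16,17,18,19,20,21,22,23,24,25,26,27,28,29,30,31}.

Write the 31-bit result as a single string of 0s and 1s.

Place data at non-parity positions: p1 p2 1 p4 0 1 0 p8 0 1 0 0 0 0 1 p16 0 0 0 1 1 1 0 0 0 1 1 1 0 0 0
p1 (pos 1,3,5,7,9,11,13,15,17,19,21,23,25,27,29,31): XOR of data positions = 1⊕0⊕0⊕0⊕0⊕0⊕1⊕0⊕0⊕1⊕0⊕0⊕1⊕0⊕0 = 0
p2 (pos 2,3,6,7,10,11,14,15,18,19,22,23,26,27,30,31): XOR of data positions = 1⊕1⊕0⊕1⊕0⊕0⊕1⊕0⊕0⊕1⊕0⊕1⊕1⊕0⊕0 = 1
p4 (pos 4,5,6,7,12,13,14,15,20,21,22,23,28,29,30,31): XOR of data positions = 0⊕1⊕0⊕0⊕0⊕0⊕1⊕1⊕1⊕1⊕0⊕1⊕0⊕0⊕0 = 0
p8 (pos 8,9,10,11,12,13,14,15,24,25,26,27,28,29,30,31): XOR of data positions = 0⊕1⊕0⊕0⊕0⊕0⊕1⊕0⊕0⊕1⊕1⊕1⊕0⊕0⊕0 = 1
p16 (pos 16,17,18,19,20,21,22,23,24,25,26,27,28,29,30,31): XOR of data positions = 0⊕0⊕0⊕1⊕1⊕1⊕0⊕0⊕0⊕1⊕1⊕1⊕0⊕0⊕0 = 0
Codeword: 0110010101000010000111000111000

0110010101000010000111000111000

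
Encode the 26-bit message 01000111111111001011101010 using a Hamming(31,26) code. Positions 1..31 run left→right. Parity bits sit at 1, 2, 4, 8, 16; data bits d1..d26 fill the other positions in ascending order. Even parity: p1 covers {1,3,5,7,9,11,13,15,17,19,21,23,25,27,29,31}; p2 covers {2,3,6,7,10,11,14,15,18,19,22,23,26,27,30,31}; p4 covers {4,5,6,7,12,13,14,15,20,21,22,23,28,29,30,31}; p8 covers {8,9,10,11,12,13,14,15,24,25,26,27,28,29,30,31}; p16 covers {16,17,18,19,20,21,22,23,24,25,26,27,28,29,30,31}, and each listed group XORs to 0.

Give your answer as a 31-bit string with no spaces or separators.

Place data at non-parity positions: p1 p2 0 p4 1 0 0 p8 0 1 1 1 1 1 1 p16 1 1 1 0 0 1 0 1 1 1 0 1 0 1 0
p1 (pos 1,3,5,7,9,11,13,15,17,19,21,23,25,27,29,31): XOR of data positions = 0⊕1⊕0⊕0⊕1⊕1⊕1⊕1⊕1⊕0⊕0⊕1⊕0⊕0⊕0 = 1
p2 (pos 2,3,6,7,10,11,14,15,18,19,22,23,26,27,30,31): XOR of data positions = 0⊕0⊕0⊕1⊕1⊕1⊕1⊕1⊕1⊕1⊕0⊕1⊕0⊕1⊕0 = 1
p4 (pos 4,5,6,7,12,13,14,15,20,21,22,23,28,29,30,31): XOR of data positions = 1⊕0⊕0⊕1⊕1⊕1⊕1⊕0⊕0⊕1⊕0⊕1⊕0⊕1⊕0 = 0
p8 (pos 8,9,10,11,12,13,14,15,24,25,26,27,28,29,30,31): XOR of data positions = 0⊕1⊕1⊕1⊕1⊕1⊕1⊕1⊕1⊕1⊕0⊕1⊕0⊕1⊕0 = 1
p16 (pos 16,17,18,19,20,21,22,23,24,25,26,27,28,29,30,31): XOR of data positions = 1⊕1⊕1⊕0⊕0⊕1⊕0⊕1⊕1⊕1⊕0⊕1⊕0⊕1⊕0 = 1
Codeword: 1100100101111111111001011101010

1100100101111111111001011101010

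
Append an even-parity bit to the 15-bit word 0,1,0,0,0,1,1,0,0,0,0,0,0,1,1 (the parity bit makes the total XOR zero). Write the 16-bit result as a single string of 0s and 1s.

XOR of the 15 data bits: 0⊕1⊕0⊕0⊕0⊕1⊕1⊕0⊕0⊕0⊕0⊕0⊕0⊕1⊕1 = 1
Parity bit = 1 (so all 16 bits XOR to 0).

0100011000000111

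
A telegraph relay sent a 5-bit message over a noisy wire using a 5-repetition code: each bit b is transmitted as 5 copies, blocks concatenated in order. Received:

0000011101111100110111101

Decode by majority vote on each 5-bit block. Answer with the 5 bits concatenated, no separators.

01111

Block 1 (00000): 0 ones → 0
Block 2 (11101): 4 ones → 1
Block 3 (11110): 4 ones → 1
Block 4 (01101): 3 ones → 1
Block 5 (11101): 4 ones → 1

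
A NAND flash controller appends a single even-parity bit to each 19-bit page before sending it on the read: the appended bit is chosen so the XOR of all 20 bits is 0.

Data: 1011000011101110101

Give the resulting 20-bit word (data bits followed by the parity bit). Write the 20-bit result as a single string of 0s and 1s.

10110000111011101011

XOR of the 19 data bits: 1⊕0⊕1⊕1⊕0⊕0⊕0⊕0⊕1⊕1⊕1⊕0⊕1⊕1⊕1⊕0⊕1⊕0⊕1 = 1
Parity bit = 1 (so all 20 bits XOR to 0).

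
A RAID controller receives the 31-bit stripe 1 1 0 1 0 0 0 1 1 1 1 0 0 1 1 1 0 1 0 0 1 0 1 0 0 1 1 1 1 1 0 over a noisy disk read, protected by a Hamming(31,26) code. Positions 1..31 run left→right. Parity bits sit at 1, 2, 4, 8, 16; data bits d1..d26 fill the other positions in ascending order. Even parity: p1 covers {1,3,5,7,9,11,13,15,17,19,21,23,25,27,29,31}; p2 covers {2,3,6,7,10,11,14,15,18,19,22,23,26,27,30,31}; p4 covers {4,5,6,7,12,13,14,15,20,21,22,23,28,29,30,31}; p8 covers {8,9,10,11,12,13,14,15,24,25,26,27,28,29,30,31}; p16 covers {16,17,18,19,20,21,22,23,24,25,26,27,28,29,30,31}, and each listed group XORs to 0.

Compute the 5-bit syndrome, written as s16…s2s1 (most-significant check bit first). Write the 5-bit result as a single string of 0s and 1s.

s1 (pos 1,3,5,7,9,11,13,15,17,19,21,23,25,27,29,31): 1⊕0⊕0⊕0⊕1⊕1⊕0⊕1⊕0⊕0⊕1⊕1⊕0⊕1⊕1⊕0 = 0
s2 (pos 2,3,6,7,10,11,14,15,18,19,22,23,26,27,30,31): 1⊕0⊕0⊕0⊕1⊕1⊕1⊕1⊕1⊕0⊕0⊕1⊕1⊕1⊕1⊕0 = 0
s4 (pos 4,5,6,7,12,13,14,15,20,21,22,23,28,29,30,31): 1⊕0⊕0⊕0⊕0⊕0⊕1⊕1⊕0⊕1⊕0⊕1⊕1⊕1⊕1⊕0 = 0
s8 (pos 8,9,10,11,12,13,14,15,24,25,26,27,28,29,30,31): 1⊕1⊕1⊕1⊕0⊕0⊕1⊕1⊕0⊕0⊕1⊕1⊕1⊕1⊕1⊕0 = 1
s16 (pos 16,17,18,19,20,21,22,23,24,25,26,27,28,29,30,31): 1⊕0⊕1⊕0⊕0⊕1⊕0⊕1⊕0⊕0⊕1⊕1⊕1⊕1⊕1⊕0 = 1
Syndrome s16…s1 = 11000 → error at position 24.

11000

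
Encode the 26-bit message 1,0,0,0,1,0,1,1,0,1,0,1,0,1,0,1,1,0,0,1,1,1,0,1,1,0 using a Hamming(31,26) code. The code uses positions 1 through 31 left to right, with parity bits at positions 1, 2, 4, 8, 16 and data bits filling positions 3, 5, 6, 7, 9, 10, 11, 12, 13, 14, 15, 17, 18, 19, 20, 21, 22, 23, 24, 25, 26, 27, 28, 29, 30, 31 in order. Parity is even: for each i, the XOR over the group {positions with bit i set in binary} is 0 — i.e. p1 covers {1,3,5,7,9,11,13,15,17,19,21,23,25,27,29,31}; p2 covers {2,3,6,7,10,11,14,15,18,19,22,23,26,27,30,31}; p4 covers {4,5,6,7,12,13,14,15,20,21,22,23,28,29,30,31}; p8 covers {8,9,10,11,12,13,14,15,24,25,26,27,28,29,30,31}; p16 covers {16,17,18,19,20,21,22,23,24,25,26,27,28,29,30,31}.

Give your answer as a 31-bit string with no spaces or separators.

Place data at non-parity positions: p1 p2 1 p4 0 0 0 p8 1 0 1 1 0 1 0 p16 1 0 1 0 1 1 0 0 1 1 1 0 1 1 0
p1 (pos 1,3,5,7,9,11,13,15,17,19,21,23,25,27,29,31): XOR of data positions = 1⊕0⊕0⊕1⊕1⊕0⊕0⊕1⊕1⊕1⊕0⊕1⊕1⊕1⊕0 = 1
p2 (pos 2,3,6,7,10,11,14,15,18,19,22,23,26,27,30,31): XOR of data positions = 1⊕0⊕0⊕0⊕1⊕1⊕0⊕0⊕1⊕1⊕0⊕1⊕1⊕1⊕0 = 0
p4 (pos 4,5,6,7,12,13,14,15,20,21,22,23,28,29,30,31): XOR of data positions = 0⊕0⊕0⊕1⊕0⊕1⊕0⊕0⊕1⊕1⊕0⊕0⊕1⊕1⊕0 = 0
p8 (pos 8,9,10,11,12,13,14,15,24,25,26,27,28,29,30,31): XOR of data positions = 1⊕0⊕1⊕1⊕0⊕1⊕0⊕0⊕1⊕1⊕1⊕0⊕1⊕1⊕0 = 1
p16 (pos 16,17,18,19,20,21,22,23,24,25,26,27,28,29,30,31): XOR of data positions = 1⊕0⊕1⊕0⊕1⊕1⊕0⊕0⊕1⊕1⊕1⊕0⊕1⊕1⊕0 = 1
Codeword: 1010000110110101101011001110110

1010000110110101101011001110110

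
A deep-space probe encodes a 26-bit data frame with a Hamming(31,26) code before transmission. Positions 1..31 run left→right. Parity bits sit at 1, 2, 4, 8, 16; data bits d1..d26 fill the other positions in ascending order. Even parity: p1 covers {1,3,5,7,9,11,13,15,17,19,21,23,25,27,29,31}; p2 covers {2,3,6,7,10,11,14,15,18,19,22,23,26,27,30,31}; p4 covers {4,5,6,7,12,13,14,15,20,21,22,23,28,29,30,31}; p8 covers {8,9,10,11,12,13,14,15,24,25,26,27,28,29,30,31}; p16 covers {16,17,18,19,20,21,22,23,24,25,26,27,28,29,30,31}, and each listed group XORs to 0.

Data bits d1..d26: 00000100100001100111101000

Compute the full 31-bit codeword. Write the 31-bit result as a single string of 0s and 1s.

0000000001001001001100111101000

Place data at non-parity positions: p1 p2 0 p4 0 0 0 p8 0 1 0 0 1 0 0 p16 0 0 1 1 0 0 1 1 1 1 0 1 0 0 0
p1 (pos 1,3,5,7,9,11,13,15,17,19,21,23,25,27,29,31): XOR of data positions = 0⊕0⊕0⊕0⊕0⊕1⊕0⊕0⊕1⊕0⊕1⊕1⊕0⊕0⊕0 = 0
p2 (pos 2,3,6,7,10,11,14,15,18,19,22,23,26,27,30,31): XOR of data positions = 0⊕0⊕0⊕1⊕0⊕0⊕0⊕0⊕1⊕0⊕1⊕1⊕0⊕0⊕0 = 0
p4 (pos 4,5,6,7,12,13,14,15,20,21,22,23,28,29,30,31): XOR of data positions = 0⊕0⊕0⊕0⊕1⊕0⊕0⊕1⊕0⊕0⊕1⊕1⊕0⊕0⊕0 = 0
p8 (pos 8,9,10,11,12,13,14,15,24,25,26,27,28,29,30,31): XOR of data positions = 0⊕1⊕0⊕0⊕1⊕0⊕0⊕1⊕1⊕1⊕0⊕1⊕0⊕0⊕0 = 0
p16 (pos 16,17,18,19,20,21,22,23,24,25,26,27,28,29,30,31): XOR of data positions = 0⊕0⊕1⊕1⊕0⊕0⊕1⊕1⊕1⊕1⊕0⊕1⊕0⊕0⊕0 = 1
Codeword: 0000000001001001001100111101000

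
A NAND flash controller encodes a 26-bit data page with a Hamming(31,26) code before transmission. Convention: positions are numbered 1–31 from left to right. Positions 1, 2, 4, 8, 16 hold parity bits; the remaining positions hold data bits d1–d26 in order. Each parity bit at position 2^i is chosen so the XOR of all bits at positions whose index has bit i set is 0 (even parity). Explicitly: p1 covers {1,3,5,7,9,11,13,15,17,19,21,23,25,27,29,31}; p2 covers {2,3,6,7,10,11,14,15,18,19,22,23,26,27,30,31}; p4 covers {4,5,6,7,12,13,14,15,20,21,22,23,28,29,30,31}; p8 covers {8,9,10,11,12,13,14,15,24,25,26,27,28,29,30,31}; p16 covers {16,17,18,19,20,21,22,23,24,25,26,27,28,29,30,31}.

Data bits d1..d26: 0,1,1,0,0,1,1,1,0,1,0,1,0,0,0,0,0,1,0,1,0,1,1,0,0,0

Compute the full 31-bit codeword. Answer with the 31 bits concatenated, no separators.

0000110101110101100000101011000

Place data at non-parity positions: p1 p2 0 p4 1 1 0 p8 0 1 1 1 0 1 0 p16 1 0 0 0 0 0 1 0 1 0 1 1 0 0 0
p1 (pos 1,3,5,7,9,11,13,15,17,19,21,23,25,27,29,31): XOR of data positions = 0⊕1⊕0⊕0⊕1⊕0⊕0⊕1⊕0⊕0⊕1⊕1⊕1⊕0⊕0 = 0
p2 (pos 2,3,6,7,10,11,14,15,18,19,22,23,26,27,30,31): XOR of data positions = 0⊕1⊕0⊕1⊕1⊕1⊕0⊕0⊕0⊕0⊕1⊕0⊕1⊕0⊕0 = 0
p4 (pos 4,5,6,7,12,13,14,15,20,21,22,23,28,29,30,31): XOR of data positions = 1⊕1⊕0⊕1⊕0⊕1⊕0⊕0⊕0⊕0⊕1⊕1⊕0⊕0⊕0 = 0
p8 (pos 8,9,10,11,12,13,14,15,24,25,26,27,28,29,30,31): XOR of data positions = 0⊕1⊕1⊕1⊕0⊕1⊕0⊕0⊕1⊕0⊕1⊕1⊕0⊕0⊕0 = 1
p16 (pos 16,17,18,19,20,21,22,23,24,25,26,27,28,29,30,31): XOR of data positions = 1⊕0⊕0⊕0⊕0⊕0⊕1⊕0⊕1⊕0⊕1⊕1⊕0⊕0⊕0 = 1
Codeword: 0000110101110101100000101011000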